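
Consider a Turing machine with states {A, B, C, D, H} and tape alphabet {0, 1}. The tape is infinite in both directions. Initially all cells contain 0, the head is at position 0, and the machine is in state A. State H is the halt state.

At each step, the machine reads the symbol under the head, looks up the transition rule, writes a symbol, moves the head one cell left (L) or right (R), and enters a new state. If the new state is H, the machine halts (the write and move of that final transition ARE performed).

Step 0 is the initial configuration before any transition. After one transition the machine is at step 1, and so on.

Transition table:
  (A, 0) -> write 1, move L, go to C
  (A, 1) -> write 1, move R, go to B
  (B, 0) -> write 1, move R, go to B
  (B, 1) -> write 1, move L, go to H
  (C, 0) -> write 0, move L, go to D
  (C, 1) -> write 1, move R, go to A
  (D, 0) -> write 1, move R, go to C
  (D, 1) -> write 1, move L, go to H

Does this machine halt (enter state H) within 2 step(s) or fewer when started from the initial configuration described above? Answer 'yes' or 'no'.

Step 1: in state A at pos 0, read 0 -> (A,0)->write 1,move L,goto C. Now: state=C, head=-1, tape[-2..1]=0010 (head:  ^)
Step 2: in state C at pos -1, read 0 -> (C,0)->write 0,move L,goto D. Now: state=D, head=-2, tape[-3..1]=00010 (head:  ^)
After 2 step(s): state = D (not H) -> not halted within 2 -> no

Answer: no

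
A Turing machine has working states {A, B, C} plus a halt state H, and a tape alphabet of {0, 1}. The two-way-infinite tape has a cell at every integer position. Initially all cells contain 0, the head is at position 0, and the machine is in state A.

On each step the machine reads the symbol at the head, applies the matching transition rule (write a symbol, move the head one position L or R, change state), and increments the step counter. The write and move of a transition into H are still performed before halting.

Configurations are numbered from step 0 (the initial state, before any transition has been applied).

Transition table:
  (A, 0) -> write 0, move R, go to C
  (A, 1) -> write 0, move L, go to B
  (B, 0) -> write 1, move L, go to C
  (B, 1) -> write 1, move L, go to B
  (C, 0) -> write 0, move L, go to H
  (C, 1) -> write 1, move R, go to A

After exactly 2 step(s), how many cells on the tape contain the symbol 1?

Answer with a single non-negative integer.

Answer: 0

Derivation:
Step 1: in state A at pos 0, read 0 -> (A,0)->write 0,move R,goto C. Now: state=C, head=1, tape[-1..2]=0000 (head:   ^)
Step 2: in state C at pos 1, read 0 -> (C,0)->write 0,move L,goto H. Now: state=H, head=0, tape[-1..2]=0000 (head:  ^)
No cell contains 1 after step 2 -> 0 cell(s)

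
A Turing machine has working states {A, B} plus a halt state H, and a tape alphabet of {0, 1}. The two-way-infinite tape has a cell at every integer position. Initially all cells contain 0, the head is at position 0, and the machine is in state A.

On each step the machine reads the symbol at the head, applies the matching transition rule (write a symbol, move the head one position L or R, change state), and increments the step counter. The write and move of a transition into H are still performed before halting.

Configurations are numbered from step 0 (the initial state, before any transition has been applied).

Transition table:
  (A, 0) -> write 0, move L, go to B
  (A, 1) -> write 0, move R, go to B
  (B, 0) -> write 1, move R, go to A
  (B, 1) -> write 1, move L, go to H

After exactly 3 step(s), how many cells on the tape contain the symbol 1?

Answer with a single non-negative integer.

Step 1: in state A at pos 0, read 0 -> (A,0)->write 0,move L,goto B. Now: state=B, head=-1, tape[-2..1]=0000 (head:  ^)
Step 2: in state B at pos -1, read 0 -> (B,0)->write 1,move R,goto A. Now: state=A, head=0, tape[-2..1]=0100 (head:   ^)
Step 3: in state A at pos 0, read 0 -> (A,0)->write 0,move L,goto B. Now: state=B, head=-1, tape[-2..1]=0100 (head:  ^)
Cells containing 1 after step 3: {-1} -> 1 cell(s)

Answer: 1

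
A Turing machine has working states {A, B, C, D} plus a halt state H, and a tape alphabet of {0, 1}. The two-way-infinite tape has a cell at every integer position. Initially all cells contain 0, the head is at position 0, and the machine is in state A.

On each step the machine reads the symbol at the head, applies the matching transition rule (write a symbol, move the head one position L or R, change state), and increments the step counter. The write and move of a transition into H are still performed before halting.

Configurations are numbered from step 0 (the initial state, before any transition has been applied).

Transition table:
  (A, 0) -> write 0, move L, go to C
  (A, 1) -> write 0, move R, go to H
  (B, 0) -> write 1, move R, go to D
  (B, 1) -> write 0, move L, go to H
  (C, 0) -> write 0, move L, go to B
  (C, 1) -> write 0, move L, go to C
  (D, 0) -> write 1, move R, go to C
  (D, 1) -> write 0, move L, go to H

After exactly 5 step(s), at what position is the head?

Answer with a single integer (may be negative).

Answer: -1

Derivation:
Step 1: in state A at pos 0, read 0 -> (A,0)->write 0,move L,goto C. Now: state=C, head=-1, tape[-2..1]=0000 (head:  ^)
Step 2: in state C at pos -1, read 0 -> (C,0)->write 0,move L,goto B. Now: state=B, head=-2, tape[-3..1]=00000 (head:  ^)
Step 3: in state B at pos -2, read 0 -> (B,0)->write 1,move R,goto D. Now: state=D, head=-1, tape[-3..1]=01000 (head:   ^)
Step 4: in state D at pos -1, read 0 -> (D,0)->write 1,move R,goto C. Now: state=C, head=0, tape[-3..1]=01100 (head:    ^)
Step 5: in state C at pos 0, read 0 -> (C,0)->write 0,move L,goto B. Now: state=B, head=-1, tape[-3..1]=01100 (head:   ^)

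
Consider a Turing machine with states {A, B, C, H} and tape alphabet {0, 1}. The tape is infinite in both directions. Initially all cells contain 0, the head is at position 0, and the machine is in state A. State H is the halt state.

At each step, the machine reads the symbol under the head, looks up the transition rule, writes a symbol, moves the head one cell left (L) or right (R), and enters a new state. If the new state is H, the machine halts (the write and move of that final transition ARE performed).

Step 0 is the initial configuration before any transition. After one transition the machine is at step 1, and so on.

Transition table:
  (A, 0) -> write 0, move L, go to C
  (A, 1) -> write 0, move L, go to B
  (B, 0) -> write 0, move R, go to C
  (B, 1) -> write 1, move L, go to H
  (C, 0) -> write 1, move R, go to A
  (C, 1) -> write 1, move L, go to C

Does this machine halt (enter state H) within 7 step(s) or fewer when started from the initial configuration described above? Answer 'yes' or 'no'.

Answer: yes

Derivation:
Step 1: in state A at pos 0, read 0 -> (A,0)->write 0,move L,goto C. Now: state=C, head=-1, tape[-2..1]=0000 (head:  ^)
Step 2: in state C at pos -1, read 0 -> (C,0)->write 1,move R,goto A. Now: state=A, head=0, tape[-2..1]=0100 (head:   ^)
Step 3: in state A at pos 0, read 0 -> (A,0)->write 0,move L,goto C. Now: state=C, head=-1, tape[-2..1]=0100 (head:  ^)
Step 4: in state C at pos -1, read 1 -> (C,1)->write 1,move L,goto C. Now: state=C, head=-2, tape[-3..1]=00100 (head:  ^)
Step 5: in state C at pos -2, read 0 -> (C,0)->write 1,move R,goto A. Now: state=A, head=-1, tape[-3..1]=01100 (head:   ^)
Step 6: in state A at pos -1, read 1 -> (A,1)->write 0,move L,goto B. Now: state=B, head=-2, tape[-3..1]=01000 (head:  ^)
Step 7: in state B at pos -2, read 1 -> (B,1)->write 1,move L,goto H. Now: state=H, head=-3, tape[-4..1]=001000 (head:  ^)
State H reached at step 7; 7 <= 7 -> yes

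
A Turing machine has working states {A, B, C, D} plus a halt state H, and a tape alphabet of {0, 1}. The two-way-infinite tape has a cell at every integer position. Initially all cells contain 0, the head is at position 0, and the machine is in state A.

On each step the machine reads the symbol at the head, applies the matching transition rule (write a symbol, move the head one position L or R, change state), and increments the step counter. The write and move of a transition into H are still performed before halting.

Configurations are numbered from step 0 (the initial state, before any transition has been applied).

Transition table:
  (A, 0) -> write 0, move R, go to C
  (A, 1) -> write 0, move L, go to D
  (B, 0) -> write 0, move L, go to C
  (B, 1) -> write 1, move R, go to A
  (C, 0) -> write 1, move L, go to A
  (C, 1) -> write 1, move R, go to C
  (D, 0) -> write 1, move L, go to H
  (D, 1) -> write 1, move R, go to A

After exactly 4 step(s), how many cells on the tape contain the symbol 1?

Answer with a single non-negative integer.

Answer: 1

Derivation:
Step 1: in state A at pos 0, read 0 -> (A,0)->write 0,move R,goto C. Now: state=C, head=1, tape[-1..2]=0000 (head:   ^)
Step 2: in state C at pos 1, read 0 -> (C,0)->write 1,move L,goto A. Now: state=A, head=0, tape[-1..2]=0010 (head:  ^)
Step 3: in state A at pos 0, read 0 -> (A,0)->write 0,move R,goto C. Now: state=C, head=1, tape[-1..2]=0010 (head:   ^)
Step 4: in state C at pos 1, read 1 -> (C,1)->write 1,move R,goto C. Now: state=C, head=2, tape[-1..3]=00100 (head:    ^)
Cells containing 1 after step 4: {1} -> 1 cell(s)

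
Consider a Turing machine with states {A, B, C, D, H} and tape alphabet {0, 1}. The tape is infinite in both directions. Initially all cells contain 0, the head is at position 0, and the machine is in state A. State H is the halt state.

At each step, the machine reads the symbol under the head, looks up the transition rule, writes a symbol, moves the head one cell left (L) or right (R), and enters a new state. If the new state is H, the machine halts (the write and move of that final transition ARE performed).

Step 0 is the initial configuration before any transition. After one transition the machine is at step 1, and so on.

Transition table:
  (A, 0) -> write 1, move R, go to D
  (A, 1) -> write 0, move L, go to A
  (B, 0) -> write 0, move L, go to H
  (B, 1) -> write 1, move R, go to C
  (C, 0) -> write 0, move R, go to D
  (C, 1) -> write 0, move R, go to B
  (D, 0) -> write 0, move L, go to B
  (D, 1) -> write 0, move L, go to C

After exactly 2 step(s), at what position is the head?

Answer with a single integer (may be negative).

Step 1: in state A at pos 0, read 0 -> (A,0)->write 1,move R,goto D. Now: state=D, head=1, tape[-1..2]=0100 (head:   ^)
Step 2: in state D at pos 1, read 0 -> (D,0)->write 0,move L,goto B. Now: state=B, head=0, tape[-1..2]=0100 (head:  ^)

Answer: 0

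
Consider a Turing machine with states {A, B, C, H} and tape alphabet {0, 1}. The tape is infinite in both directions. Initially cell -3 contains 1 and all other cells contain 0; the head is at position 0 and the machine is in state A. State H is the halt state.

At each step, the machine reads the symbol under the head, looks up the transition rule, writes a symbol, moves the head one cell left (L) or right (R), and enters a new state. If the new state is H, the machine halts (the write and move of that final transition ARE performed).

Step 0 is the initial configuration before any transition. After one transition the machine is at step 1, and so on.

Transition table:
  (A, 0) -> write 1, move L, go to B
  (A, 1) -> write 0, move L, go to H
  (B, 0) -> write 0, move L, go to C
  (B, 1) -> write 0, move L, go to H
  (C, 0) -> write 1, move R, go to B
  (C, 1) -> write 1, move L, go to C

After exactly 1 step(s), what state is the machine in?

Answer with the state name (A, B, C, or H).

Step 1: in state A at pos 0, read 0 -> (A,0)->write 1,move L,goto B. Now: state=B, head=-1, tape[-4..1]=010010 (head:    ^)

Answer: B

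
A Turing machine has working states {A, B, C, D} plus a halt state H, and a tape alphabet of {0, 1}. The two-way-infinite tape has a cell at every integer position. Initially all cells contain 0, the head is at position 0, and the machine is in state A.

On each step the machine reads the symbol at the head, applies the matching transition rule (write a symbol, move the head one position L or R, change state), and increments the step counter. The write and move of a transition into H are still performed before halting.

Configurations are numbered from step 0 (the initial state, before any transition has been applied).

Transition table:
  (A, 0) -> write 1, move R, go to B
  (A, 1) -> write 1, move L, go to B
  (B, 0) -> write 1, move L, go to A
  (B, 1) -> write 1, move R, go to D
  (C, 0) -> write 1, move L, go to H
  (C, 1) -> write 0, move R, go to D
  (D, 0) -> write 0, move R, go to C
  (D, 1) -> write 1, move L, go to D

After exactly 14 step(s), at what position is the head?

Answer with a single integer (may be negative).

Step 1: in state A at pos 0, read 0 -> (A,0)->write 1,move R,goto B. Now: state=B, head=1, tape[-1..2]=0100 (head:   ^)
Step 2: in state B at pos 1, read 0 -> (B,0)->write 1,move L,goto A. Now: state=A, head=0, tape[-1..2]=0110 (head:  ^)
Step 3: in state A at pos 0, read 1 -> (A,1)->write 1,move L,goto B. Now: state=B, head=-1, tape[-2..2]=00110 (head:  ^)
Step 4: in state B at pos -1, read 0 -> (B,0)->write 1,move L,goto A. Now: state=A, head=-2, tape[-3..2]=001110 (head:  ^)
Step 5: in state A at pos -2, read 0 -> (A,0)->write 1,move R,goto B. Now: state=B, head=-1, tape[-3..2]=011110 (head:   ^)
Step 6: in state B at pos -1, read 1 -> (B,1)->write 1,move R,goto D. Now: state=D, head=0, tape[-3..2]=011110 (head:    ^)
Step 7: in state D at pos 0, read 1 -> (D,1)->write 1,move L,goto D. Now: state=D, head=-1, tape[-3..2]=011110 (head:   ^)
Step 8: in state D at pos -1, read 1 -> (D,1)->write 1,move L,goto D. Now: state=D, head=-2, tape[-3..2]=011110 (head:  ^)
Step 9: in state D at pos -2, read 1 -> (D,1)->write 1,move L,goto D. Now: state=D, head=-3, tape[-4..2]=0011110 (head:  ^)
Step 10: in state D at pos -3, read 0 -> (D,0)->write 0,move R,goto C. Now: state=C, head=-2, tape[-4..2]=0011110 (head:   ^)
Step 11: in state C at pos -2, read 1 -> (C,1)->write 0,move R,goto D. Now: state=D, head=-1, tape[-4..2]=0001110 (head:    ^)
Step 12: in state D at pos -1, read 1 -> (D,1)->write 1,move L,goto D. Now: state=D, head=-2, tape[-4..2]=0001110 (head:   ^)
Step 13: in state D at pos -2, read 0 -> (D,0)->write 0,move R,goto C. Now: state=C, head=-1, tape[-4..2]=0001110 (head:    ^)
Step 14: in state C at pos -1, read 1 -> (C,1)->write 0,move R,goto D. Now: state=D, head=0, tape[-4..2]=0000110 (head:     ^)

Answer: 0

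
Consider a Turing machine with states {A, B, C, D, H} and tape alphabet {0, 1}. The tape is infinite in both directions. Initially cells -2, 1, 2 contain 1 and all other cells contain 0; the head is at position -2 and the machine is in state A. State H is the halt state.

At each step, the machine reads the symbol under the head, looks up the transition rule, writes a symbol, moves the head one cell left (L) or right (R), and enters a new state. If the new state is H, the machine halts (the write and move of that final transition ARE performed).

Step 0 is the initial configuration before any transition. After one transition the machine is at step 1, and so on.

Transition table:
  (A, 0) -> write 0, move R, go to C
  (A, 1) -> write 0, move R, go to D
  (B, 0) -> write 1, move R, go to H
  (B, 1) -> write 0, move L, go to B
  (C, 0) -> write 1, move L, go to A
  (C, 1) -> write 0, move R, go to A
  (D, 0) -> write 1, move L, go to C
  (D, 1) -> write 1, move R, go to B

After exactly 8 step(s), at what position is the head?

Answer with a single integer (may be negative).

Step 1: in state A at pos -2, read 1 -> (A,1)->write 0,move R,goto D. Now: state=D, head=-1, tape[-3..3]=0000110 (head:   ^)
Step 2: in state D at pos -1, read 0 -> (D,0)->write 1,move L,goto C. Now: state=C, head=-2, tape[-3..3]=0010110 (head:  ^)
Step 3: in state C at pos -2, read 0 -> (C,0)->write 1,move L,goto A. Now: state=A, head=-3, tape[-4..3]=00110110 (head:  ^)
Step 4: in state A at pos -3, read 0 -> (A,0)->write 0,move R,goto C. Now: state=C, head=-2, tape[-4..3]=00110110 (head:   ^)
Step 5: in state C at pos -2, read 1 -> (C,1)->write 0,move R,goto A. Now: state=A, head=-1, tape[-4..3]=00010110 (head:    ^)
Step 6: in state A at pos -1, read 1 -> (A,1)->write 0,move R,goto D. Now: state=D, head=0, tape[-4..3]=00000110 (head:     ^)
Step 7: in state D at pos 0, read 0 -> (D,0)->write 1,move L,goto C. Now: state=C, head=-1, tape[-4..3]=00001110 (head:    ^)
Step 8: in state C at pos -1, read 0 -> (C,0)->write 1,move L,goto A. Now: state=A, head=-2, tape[-4..3]=00011110 (head:   ^)

Answer: -2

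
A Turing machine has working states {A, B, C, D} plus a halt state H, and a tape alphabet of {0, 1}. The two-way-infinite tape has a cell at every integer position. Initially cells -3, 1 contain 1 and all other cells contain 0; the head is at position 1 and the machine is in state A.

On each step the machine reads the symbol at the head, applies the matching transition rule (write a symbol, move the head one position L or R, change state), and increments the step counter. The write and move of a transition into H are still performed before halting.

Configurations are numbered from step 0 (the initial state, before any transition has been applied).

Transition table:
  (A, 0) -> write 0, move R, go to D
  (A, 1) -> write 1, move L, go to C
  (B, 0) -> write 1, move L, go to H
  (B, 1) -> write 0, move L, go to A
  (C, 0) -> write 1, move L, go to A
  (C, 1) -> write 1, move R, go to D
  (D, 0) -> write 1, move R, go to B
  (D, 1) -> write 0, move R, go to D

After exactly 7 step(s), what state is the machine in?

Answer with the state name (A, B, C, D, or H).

Step 1: in state A at pos 1, read 1 -> (A,1)->write 1,move L,goto C. Now: state=C, head=0, tape[-4..2]=0100010 (head:     ^)
Step 2: in state C at pos 0, read 0 -> (C,0)->write 1,move L,goto A. Now: state=A, head=-1, tape[-4..2]=0100110 (head:    ^)
Step 3: in state A at pos -1, read 0 -> (A,0)->write 0,move R,goto D. Now: state=D, head=0, tape[-4..2]=0100110 (head:     ^)
Step 4: in state D at pos 0, read 1 -> (D,1)->write 0,move R,goto D. Now: state=D, head=1, tape[-4..2]=0100010 (head:      ^)
Step 5: in state D at pos 1, read 1 -> (D,1)->write 0,move R,goto D. Now: state=D, head=2, tape[-4..3]=01000000 (head:       ^)
Step 6: in state D at pos 2, read 0 -> (D,0)->write 1,move R,goto B. Now: state=B, head=3, tape[-4..4]=010000100 (head:        ^)
Step 7: in state B at pos 3, read 0 -> (B,0)->write 1,move L,goto H. Now: state=H, head=2, tape[-4..4]=010000110 (head:       ^)

Answer: H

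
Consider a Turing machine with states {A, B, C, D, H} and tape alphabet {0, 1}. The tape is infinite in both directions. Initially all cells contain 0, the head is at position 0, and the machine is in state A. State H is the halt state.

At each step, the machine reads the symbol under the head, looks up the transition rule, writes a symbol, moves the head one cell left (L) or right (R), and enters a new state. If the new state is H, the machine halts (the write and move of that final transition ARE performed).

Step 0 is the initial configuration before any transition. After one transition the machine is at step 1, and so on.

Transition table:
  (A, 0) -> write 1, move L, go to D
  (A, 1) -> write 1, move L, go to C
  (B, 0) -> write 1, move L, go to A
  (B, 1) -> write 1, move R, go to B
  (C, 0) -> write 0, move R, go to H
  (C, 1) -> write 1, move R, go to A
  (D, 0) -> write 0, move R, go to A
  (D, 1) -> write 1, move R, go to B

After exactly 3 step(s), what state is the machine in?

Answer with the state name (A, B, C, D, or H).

Answer: C

Derivation:
Step 1: in state A at pos 0, read 0 -> (A,0)->write 1,move L,goto D. Now: state=D, head=-1, tape[-2..1]=0010 (head:  ^)
Step 2: in state D at pos -1, read 0 -> (D,0)->write 0,move R,goto A. Now: state=A, head=0, tape[-2..1]=0010 (head:   ^)
Step 3: in state A at pos 0, read 1 -> (A,1)->write 1,move L,goto C. Now: state=C, head=-1, tape[-2..1]=0010 (head:  ^)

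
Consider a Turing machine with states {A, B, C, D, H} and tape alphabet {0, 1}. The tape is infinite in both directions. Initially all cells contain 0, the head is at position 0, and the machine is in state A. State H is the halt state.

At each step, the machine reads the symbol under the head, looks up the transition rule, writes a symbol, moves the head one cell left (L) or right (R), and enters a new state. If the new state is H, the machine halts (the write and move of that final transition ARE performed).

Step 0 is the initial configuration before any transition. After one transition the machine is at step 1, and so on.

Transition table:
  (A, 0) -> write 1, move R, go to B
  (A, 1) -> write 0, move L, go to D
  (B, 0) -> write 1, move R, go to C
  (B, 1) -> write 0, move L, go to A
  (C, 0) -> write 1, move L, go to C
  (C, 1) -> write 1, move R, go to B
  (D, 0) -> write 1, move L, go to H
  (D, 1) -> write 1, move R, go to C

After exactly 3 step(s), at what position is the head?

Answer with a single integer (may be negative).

Step 1: in state A at pos 0, read 0 -> (A,0)->write 1,move R,goto B. Now: state=B, head=1, tape[-1..2]=0100 (head:   ^)
Step 2: in state B at pos 1, read 0 -> (B,0)->write 1,move R,goto C. Now: state=C, head=2, tape[-1..3]=01100 (head:    ^)
Step 3: in state C at pos 2, read 0 -> (C,0)->write 1,move L,goto C. Now: state=C, head=1, tape[-1..3]=01110 (head:   ^)

Answer: 1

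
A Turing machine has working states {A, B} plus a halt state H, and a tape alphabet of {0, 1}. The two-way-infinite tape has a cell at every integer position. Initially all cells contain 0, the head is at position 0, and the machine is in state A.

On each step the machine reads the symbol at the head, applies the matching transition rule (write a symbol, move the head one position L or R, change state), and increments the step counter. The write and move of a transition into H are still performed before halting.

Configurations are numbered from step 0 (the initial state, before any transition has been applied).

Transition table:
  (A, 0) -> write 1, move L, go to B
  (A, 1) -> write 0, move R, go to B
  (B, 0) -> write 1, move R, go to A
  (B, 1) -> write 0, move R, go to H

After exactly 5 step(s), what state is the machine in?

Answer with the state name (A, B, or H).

Answer: B

Derivation:
Step 1: in state A at pos 0, read 0 -> (A,0)->write 1,move L,goto B. Now: state=B, head=-1, tape[-2..1]=0010 (head:  ^)
Step 2: in state B at pos -1, read 0 -> (B,0)->write 1,move R,goto A. Now: state=A, head=0, tape[-2..1]=0110 (head:   ^)
Step 3: in state A at pos 0, read 1 -> (A,1)->write 0,move R,goto B. Now: state=B, head=1, tape[-2..2]=01000 (head:    ^)
Step 4: in state B at pos 1, read 0 -> (B,0)->write 1,move R,goto A. Now: state=A, head=2, tape[-2..3]=010100 (head:     ^)
Step 5: in state A at pos 2, read 0 -> (A,0)->write 1,move L,goto B. Now: state=B, head=1, tape[-2..3]=010110 (head:    ^)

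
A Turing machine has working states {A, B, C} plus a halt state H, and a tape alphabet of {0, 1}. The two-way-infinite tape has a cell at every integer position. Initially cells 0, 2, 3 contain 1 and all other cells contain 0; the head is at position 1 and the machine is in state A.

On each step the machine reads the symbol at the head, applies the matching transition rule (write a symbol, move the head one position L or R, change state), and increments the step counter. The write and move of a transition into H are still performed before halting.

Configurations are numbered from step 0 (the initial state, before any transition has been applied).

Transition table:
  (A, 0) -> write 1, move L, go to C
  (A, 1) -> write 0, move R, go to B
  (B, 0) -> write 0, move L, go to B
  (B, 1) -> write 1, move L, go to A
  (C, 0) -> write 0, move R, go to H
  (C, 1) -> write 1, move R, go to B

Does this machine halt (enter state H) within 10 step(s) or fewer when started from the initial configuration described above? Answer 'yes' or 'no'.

Answer: yes

Derivation:
Step 1: in state A at pos 1, read 0 -> (A,0)->write 1,move L,goto C. Now: state=C, head=0, tape[-1..4]=011110 (head:  ^)
Step 2: in state C at pos 0, read 1 -> (C,1)->write 1,move R,goto B. Now: state=B, head=1, tape[-1..4]=011110 (head:   ^)
Step 3: in state B at pos 1, read 1 -> (B,1)->write 1,move L,goto A. Now: state=A, head=0, tape[-1..4]=011110 (head:  ^)
Step 4: in state A at pos 0, read 1 -> (A,1)->write 0,move R,goto B. Now: state=B, head=1, tape[-1..4]=001110 (head:   ^)
Step 5: in state B at pos 1, read 1 -> (B,1)->write 1,move L,goto A. Now: state=A, head=0, tape[-1..4]=001110 (head:  ^)
Step 6: in state A at pos 0, read 0 -> (A,0)->write 1,move L,goto C. Now: state=C, head=-1, tape[-2..4]=0011110 (head:  ^)
Step 7: in state C at pos -1, read 0 -> (C,0)->write 0,move R,goto H. Now: state=H, head=0, tape[-2..4]=0011110 (head:   ^)
State H reached at step 7; 7 <= 10 -> yes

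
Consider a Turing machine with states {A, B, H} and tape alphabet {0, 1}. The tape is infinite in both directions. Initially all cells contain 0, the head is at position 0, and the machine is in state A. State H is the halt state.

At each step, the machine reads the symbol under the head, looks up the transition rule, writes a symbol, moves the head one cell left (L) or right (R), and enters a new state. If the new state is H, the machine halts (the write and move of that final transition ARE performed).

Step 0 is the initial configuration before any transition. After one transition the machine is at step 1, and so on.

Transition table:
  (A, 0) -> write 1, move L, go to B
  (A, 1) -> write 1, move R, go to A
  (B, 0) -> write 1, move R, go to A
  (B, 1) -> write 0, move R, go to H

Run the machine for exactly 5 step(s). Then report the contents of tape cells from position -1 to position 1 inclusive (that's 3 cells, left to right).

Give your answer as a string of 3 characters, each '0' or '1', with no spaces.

Step 1: in state A at pos 0, read 0 -> (A,0)->write 1,move L,goto B. Now: state=B, head=-1, tape[-2..1]=0010 (head:  ^)
Step 2: in state B at pos -1, read 0 -> (B,0)->write 1,move R,goto A. Now: state=A, head=0, tape[-2..1]=0110 (head:   ^)
Step 3: in state A at pos 0, read 1 -> (A,1)->write 1,move R,goto A. Now: state=A, head=1, tape[-2..2]=01100 (head:    ^)
Step 4: in state A at pos 1, read 0 -> (A,0)->write 1,move L,goto B. Now: state=B, head=0, tape[-2..2]=01110 (head:   ^)
Step 5: in state B at pos 0, read 1 -> (B,1)->write 0,move R,goto H. Now: state=H, head=1, tape[-2..2]=01010 (head:    ^)

Answer: 101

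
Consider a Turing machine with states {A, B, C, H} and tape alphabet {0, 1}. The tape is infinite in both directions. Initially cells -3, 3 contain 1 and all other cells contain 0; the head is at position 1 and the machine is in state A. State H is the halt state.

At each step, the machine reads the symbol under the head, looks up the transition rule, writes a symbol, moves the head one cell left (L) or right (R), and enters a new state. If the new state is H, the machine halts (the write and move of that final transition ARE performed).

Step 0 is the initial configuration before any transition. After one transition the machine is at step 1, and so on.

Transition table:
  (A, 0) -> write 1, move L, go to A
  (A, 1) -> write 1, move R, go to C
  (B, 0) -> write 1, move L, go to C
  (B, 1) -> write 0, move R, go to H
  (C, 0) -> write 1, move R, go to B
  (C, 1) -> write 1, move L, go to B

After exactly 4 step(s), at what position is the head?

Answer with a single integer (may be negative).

Answer: -3

Derivation:
Step 1: in state A at pos 1, read 0 -> (A,0)->write 1,move L,goto A. Now: state=A, head=0, tape[-4..4]=010001010 (head:     ^)
Step 2: in state A at pos 0, read 0 -> (A,0)->write 1,move L,goto A. Now: state=A, head=-1, tape[-4..4]=010011010 (head:    ^)
Step 3: in state A at pos -1, read 0 -> (A,0)->write 1,move L,goto A. Now: state=A, head=-2, tape[-4..4]=010111010 (head:   ^)
Step 4: in state A at pos -2, read 0 -> (A,0)->write 1,move L,goto A. Now: state=A, head=-3, tape[-4..4]=011111010 (head:  ^)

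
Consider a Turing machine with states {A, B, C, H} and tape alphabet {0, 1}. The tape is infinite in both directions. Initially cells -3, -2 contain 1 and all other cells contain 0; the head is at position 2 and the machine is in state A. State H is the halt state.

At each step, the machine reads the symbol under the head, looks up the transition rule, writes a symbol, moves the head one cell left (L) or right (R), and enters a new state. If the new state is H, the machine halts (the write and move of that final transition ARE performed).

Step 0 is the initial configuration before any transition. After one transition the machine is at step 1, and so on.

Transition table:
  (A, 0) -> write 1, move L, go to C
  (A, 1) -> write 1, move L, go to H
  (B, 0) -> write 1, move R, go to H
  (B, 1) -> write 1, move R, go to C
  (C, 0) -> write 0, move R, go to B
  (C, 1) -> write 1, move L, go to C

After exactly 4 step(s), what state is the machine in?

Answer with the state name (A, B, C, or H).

Step 1: in state A at pos 2, read 0 -> (A,0)->write 1,move L,goto C. Now: state=C, head=1, tape[-4..3]=01100010 (head:      ^)
Step 2: in state C at pos 1, read 0 -> (C,0)->write 0,move R,goto B. Now: state=B, head=2, tape[-4..3]=01100010 (head:       ^)
Step 3: in state B at pos 2, read 1 -> (B,1)->write 1,move R,goto C. Now: state=C, head=3, tape[-4..4]=011000100 (head:        ^)
Step 4: in state C at pos 3, read 0 -> (C,0)->write 0,move R,goto B. Now: state=B, head=4, tape[-4..5]=0110001000 (head:         ^)

Answer: B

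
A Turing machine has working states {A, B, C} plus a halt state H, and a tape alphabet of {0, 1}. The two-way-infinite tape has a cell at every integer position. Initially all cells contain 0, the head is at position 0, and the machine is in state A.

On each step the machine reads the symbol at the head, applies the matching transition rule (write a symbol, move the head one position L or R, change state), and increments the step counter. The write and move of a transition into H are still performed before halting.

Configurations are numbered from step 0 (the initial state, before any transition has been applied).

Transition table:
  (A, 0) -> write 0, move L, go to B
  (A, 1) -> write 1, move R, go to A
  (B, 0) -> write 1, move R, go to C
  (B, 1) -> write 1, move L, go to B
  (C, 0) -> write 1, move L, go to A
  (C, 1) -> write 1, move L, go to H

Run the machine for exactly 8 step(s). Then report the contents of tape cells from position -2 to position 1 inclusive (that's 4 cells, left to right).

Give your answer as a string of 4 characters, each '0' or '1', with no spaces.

Step 1: in state A at pos 0, read 0 -> (A,0)->write 0,move L,goto B. Now: state=B, head=-1, tape[-2..1]=0000 (head:  ^)
Step 2: in state B at pos -1, read 0 -> (B,0)->write 1,move R,goto C. Now: state=C, head=0, tape[-2..1]=0100 (head:   ^)
Step 3: in state C at pos 0, read 0 -> (C,0)->write 1,move L,goto A. Now: state=A, head=-1, tape[-2..1]=0110 (head:  ^)
Step 4: in state A at pos -1, read 1 -> (A,1)->write 1,move R,goto A. Now: state=A, head=0, tape[-2..1]=0110 (head:   ^)
Step 5: in state A at pos 0, read 1 -> (A,1)->write 1,move R,goto A. Now: state=A, head=1, tape[-2..2]=01100 (head:    ^)
Step 6: in state A at pos 1, read 0 -> (A,0)->write 0,move L,goto B. Now: state=B, head=0, tape[-2..2]=01100 (head:   ^)
Step 7: in state B at pos 0, read 1 -> (B,1)->write 1,move L,goto B. Now: state=B, head=-1, tape[-2..2]=01100 (head:  ^)
Step 8: in state B at pos -1, read 1 -> (B,1)->write 1,move L,goto B. Now: state=B, head=-2, tape[-3..2]=001100 (head:  ^)

Answer: 0110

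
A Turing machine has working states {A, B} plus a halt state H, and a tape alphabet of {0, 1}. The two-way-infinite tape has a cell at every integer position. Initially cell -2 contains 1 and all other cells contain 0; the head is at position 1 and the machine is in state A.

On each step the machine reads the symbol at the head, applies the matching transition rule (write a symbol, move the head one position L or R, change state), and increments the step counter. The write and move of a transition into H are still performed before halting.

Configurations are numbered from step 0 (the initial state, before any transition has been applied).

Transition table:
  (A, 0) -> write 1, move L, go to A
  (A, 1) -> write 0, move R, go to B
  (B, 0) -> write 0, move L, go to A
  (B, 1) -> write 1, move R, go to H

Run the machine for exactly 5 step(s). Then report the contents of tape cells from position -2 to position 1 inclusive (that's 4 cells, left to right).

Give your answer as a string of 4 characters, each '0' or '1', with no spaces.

Answer: 0111

Derivation:
Step 1: in state A at pos 1, read 0 -> (A,0)->write 1,move L,goto A. Now: state=A, head=0, tape[-3..2]=010010 (head:    ^)
Step 2: in state A at pos 0, read 0 -> (A,0)->write 1,move L,goto A. Now: state=A, head=-1, tape[-3..2]=010110 (head:   ^)
Step 3: in state A at pos -1, read 0 -> (A,0)->write 1,move L,goto A. Now: state=A, head=-2, tape[-3..2]=011110 (head:  ^)
Step 4: in state A at pos -2, read 1 -> (A,1)->write 0,move R,goto B. Now: state=B, head=-1, tape[-3..2]=001110 (head:   ^)
Step 5: in state B at pos -1, read 1 -> (B,1)->write 1,move R,goto H. Now: state=H, head=0, tape[-3..2]=001110 (head:    ^)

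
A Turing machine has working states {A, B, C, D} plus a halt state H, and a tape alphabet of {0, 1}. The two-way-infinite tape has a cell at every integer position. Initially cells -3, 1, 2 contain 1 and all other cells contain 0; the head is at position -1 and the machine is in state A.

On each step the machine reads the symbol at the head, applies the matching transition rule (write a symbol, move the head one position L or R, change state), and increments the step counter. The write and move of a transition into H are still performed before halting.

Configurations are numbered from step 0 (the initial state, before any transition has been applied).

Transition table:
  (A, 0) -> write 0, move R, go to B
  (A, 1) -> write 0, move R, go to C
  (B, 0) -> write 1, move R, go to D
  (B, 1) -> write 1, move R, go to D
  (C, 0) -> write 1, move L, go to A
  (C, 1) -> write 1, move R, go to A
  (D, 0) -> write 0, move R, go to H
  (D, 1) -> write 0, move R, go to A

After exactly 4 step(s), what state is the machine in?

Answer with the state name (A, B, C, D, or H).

Answer: C

Derivation:
Step 1: in state A at pos -1, read 0 -> (A,0)->write 0,move R,goto B. Now: state=B, head=0, tape[-4..3]=01000110 (head:     ^)
Step 2: in state B at pos 0, read 0 -> (B,0)->write 1,move R,goto D. Now: state=D, head=1, tape[-4..3]=01001110 (head:      ^)
Step 3: in state D at pos 1, read 1 -> (D,1)->write 0,move R,goto A. Now: state=A, head=2, tape[-4..3]=01001010 (head:       ^)
Step 4: in state A at pos 2, read 1 -> (A,1)->write 0,move R,goto C. Now: state=C, head=3, tape[-4..4]=010010000 (head:        ^)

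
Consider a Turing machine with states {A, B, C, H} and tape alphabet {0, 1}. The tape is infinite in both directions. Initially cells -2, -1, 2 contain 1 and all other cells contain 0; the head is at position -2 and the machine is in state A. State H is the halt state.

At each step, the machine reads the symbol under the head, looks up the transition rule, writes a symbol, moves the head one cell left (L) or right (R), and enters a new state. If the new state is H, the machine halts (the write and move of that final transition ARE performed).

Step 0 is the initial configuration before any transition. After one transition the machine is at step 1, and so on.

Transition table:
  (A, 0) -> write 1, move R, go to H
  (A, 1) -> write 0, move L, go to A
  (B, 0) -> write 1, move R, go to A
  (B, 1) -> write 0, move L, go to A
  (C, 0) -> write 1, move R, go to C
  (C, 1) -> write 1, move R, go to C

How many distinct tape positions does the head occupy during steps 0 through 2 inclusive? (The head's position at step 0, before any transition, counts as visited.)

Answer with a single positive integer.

Answer: 2

Derivation:
Step 1: in state A at pos -2, read 1 -> (A,1)->write 0,move L,goto A. Now: state=A, head=-3, tape[-4..3]=00010010 (head:  ^)
Step 2: in state A at pos -3, read 0 -> (A,0)->write 1,move R,goto H. Now: state=H, head=-2, tape[-4..3]=01010010 (head:   ^)
Head positions at steps 0..2: starting at -2, distinct positions visited = {-3, -2} -> 2 position(s)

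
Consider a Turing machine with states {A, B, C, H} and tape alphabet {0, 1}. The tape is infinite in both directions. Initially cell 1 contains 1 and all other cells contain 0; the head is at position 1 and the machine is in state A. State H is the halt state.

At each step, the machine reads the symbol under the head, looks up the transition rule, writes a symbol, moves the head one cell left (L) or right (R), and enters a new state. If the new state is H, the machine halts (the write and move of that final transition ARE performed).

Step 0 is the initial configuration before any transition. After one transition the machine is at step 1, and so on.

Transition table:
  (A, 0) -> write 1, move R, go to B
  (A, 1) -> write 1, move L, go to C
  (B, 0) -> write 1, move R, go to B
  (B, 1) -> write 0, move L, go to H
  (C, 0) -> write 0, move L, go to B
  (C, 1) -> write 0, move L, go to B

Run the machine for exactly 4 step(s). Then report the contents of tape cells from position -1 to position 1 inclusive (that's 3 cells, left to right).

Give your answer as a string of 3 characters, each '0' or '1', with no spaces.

Step 1: in state A at pos 1, read 1 -> (A,1)->write 1,move L,goto C. Now: state=C, head=0, tape[-1..2]=0010 (head:  ^)
Step 2: in state C at pos 0, read 0 -> (C,0)->write 0,move L,goto B. Now: state=B, head=-1, tape[-2..2]=00010 (head:  ^)
Step 3: in state B at pos -1, read 0 -> (B,0)->write 1,move R,goto B. Now: state=B, head=0, tape[-2..2]=01010 (head:   ^)
Step 4: in state B at pos 0, read 0 -> (B,0)->write 1,move R,goto B. Now: state=B, head=1, tape[-2..2]=01110 (head:    ^)

Answer: 111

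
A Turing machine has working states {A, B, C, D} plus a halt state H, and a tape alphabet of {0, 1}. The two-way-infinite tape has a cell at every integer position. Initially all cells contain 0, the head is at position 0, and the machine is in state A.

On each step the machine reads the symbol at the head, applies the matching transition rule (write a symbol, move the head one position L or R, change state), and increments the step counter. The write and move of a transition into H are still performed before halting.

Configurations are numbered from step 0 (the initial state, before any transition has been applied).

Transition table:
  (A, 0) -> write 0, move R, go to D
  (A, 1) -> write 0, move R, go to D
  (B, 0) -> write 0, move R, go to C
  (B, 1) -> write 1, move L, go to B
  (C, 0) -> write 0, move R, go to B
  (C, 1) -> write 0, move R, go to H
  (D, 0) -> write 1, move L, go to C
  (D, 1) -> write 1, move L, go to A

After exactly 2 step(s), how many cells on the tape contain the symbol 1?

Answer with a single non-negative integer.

Answer: 1

Derivation:
Step 1: in state A at pos 0, read 0 -> (A,0)->write 0,move R,goto D. Now: state=D, head=1, tape[-1..2]=0000 (head:   ^)
Step 2: in state D at pos 1, read 0 -> (D,0)->write 1,move L,goto C. Now: state=C, head=0, tape[-1..2]=0010 (head:  ^)
Cells containing 1 after step 2: {1} -> 1 cell(s)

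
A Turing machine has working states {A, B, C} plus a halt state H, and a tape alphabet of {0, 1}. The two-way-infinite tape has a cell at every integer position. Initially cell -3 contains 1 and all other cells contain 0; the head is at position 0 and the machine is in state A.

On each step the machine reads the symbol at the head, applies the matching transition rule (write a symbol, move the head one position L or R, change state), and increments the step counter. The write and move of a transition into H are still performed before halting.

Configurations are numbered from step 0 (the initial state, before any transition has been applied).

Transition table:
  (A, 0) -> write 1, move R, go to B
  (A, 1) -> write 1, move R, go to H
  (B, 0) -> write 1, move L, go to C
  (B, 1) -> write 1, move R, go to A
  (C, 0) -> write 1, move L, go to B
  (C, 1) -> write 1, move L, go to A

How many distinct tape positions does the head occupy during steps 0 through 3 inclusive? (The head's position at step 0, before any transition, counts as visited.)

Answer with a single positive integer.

Step 1: in state A at pos 0, read 0 -> (A,0)->write 1,move R,goto B. Now: state=B, head=1, tape[-4..2]=0100100 (head:      ^)
Step 2: in state B at pos 1, read 0 -> (B,0)->write 1,move L,goto C. Now: state=C, head=0, tape[-4..2]=0100110 (head:     ^)
Step 3: in state C at pos 0, read 1 -> (C,1)->write 1,move L,goto A. Now: state=A, head=-1, tape[-4..2]=0100110 (head:    ^)
Head positions at steps 0..3: starting at 0, distinct positions visited = {-1, 0, 1} -> 3 position(s)

Answer: 3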